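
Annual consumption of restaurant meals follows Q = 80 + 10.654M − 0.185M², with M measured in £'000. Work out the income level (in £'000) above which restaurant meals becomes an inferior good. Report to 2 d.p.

28.79

dQ/dM = 10.654 − 0.37M.
The good is inferior where dQ/dM < 0. Setting dQ/dM = 0 gives M = 10.654 / 0.37 = 28.79.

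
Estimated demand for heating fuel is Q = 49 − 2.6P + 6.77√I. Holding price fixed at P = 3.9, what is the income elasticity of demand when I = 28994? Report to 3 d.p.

At P = 3.9, I = 28994: Q = 1191.630.
Holding P constant, ∂Q/∂I = 6.77/(2√I) = 0.0198795.
η_I = (∂Q/∂I)·(I/Q) = 0.0198795 × (28994/1191.630) = 0.484.

0.484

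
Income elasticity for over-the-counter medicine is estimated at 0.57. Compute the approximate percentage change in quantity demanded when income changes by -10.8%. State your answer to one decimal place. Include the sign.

-6.2%

%ΔQ ≈ η × %ΔI = 0.57 × (-10.8%) = -6.2%.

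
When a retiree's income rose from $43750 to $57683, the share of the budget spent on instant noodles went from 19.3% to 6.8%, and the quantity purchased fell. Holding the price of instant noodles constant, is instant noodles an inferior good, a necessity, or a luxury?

Quantity demanded falls as income rises, so η < 0.

inferior good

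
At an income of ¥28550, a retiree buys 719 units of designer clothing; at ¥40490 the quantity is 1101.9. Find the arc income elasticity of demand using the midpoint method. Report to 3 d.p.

1.216

ΔQ = 1101.9 − 719 = 382.9; midpoint Q̄ = (719 + 1101.9)/2 = 910.45.
ΔI = 40490 − 28550 = 11940; midpoint Ī = (28550 + 40490)/2 = 34520.
η = (ΔQ/Q̄) ÷ (ΔI/Ī) = (382.9/910.45) ÷ (11940/34520) = 1.216.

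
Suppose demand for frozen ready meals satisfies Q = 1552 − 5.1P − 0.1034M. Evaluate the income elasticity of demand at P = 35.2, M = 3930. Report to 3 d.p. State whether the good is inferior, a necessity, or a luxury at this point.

-0.421 (inferior good)

At P = 35.2, M = 3930: Q = 966.118.
Holding P constant, ∂Q/∂M = −0.1034.
η_M = (∂Q/∂M)·(M/Q) = -0.1034 × (3930/966.118) = -0.421.
Since η < 0, this is an inferior good.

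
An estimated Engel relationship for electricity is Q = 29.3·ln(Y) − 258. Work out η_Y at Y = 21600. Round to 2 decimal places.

At Y = 21600: Q = 34.427.
dQ/dY = 29.3/Y = 0.00135648 at this income.
η = (dQ/dY)·(Y/Q) = 0.00135648 × (21600/34.427) = 0.85.

0.85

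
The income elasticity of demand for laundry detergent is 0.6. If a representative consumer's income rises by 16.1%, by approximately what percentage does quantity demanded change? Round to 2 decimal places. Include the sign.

9.66%

%ΔQ ≈ η × %ΔI = 0.6 × 16.1% = 9.66%.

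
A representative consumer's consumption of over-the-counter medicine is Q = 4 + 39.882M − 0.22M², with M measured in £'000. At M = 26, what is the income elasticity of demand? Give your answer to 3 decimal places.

At M = 26: Q = 892.2120.
dQ/dM = 39.882 − 0.44M = 28.44200.
η = (dQ/dM)·(M/Q) = 28.44200 × (26/892.2120) = 0.829.

0.829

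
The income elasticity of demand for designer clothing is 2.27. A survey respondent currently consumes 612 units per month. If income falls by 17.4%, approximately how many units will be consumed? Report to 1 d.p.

%ΔQ ≈ η × %ΔI = 2.27 × (-17.4%) = -39.498%.
New Q ≈ 612 × (1 − 0.39498) = 370.3.

370.3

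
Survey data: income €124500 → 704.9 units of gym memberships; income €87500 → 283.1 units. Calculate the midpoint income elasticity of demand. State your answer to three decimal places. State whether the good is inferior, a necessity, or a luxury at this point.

2.446 (luxury)

ΔQ = 283.1 − 704.9 = -421.8; midpoint Q̄ = (704.9 + 283.1)/2 = 494.
ΔI = 87500 − 124500 = -37000; midpoint Ī = (124500 + 87500)/2 = 106000.
η = (ΔQ/Q̄) ÷ (ΔI/Ī) = (-421.8/494) ÷ (-37000/106000) = 2.446.
η > 1 ⇒ luxury.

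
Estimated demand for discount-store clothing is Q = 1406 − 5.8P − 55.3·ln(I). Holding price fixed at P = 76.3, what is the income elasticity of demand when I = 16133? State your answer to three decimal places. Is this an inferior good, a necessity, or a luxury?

At P = 76.3, I = 16133: Q = 427.679.
Holding P constant, ∂Q/∂I = -55.3/I = -0.00342776.
η_I = (∂Q/∂I)·(I/Q) = -0.00342776 × (16133/427.679) = -0.129.
Since η < 0, this is an inferior good.

-0.129 (inferior good)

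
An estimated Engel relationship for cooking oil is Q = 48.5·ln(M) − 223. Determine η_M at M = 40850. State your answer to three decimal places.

0.166

At M = 40850: Q = 291.957.
dQ/dM = 48.5/M = 0.00118727 at this income.
η = (dQ/dM)·(M/Q) = 0.00118727 × (40850/291.957) = 0.166.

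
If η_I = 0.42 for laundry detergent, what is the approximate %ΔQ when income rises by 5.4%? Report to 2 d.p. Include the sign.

%ΔQ ≈ η × %ΔI = 0.42 × 5.4% = 2.27%.

2.27%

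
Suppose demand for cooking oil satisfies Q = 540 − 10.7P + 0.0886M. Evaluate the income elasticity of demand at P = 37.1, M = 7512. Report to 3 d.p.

0.823

At P = 37.1, M = 7512: Q = 808.593.
Holding P constant, ∂Q/∂M = 0.0886.
η_M = (∂Q/∂M)·(M/Q) = 0.0886 × (7512/808.593) = 0.823.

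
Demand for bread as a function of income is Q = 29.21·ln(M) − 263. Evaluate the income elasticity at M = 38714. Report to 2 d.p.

At M = 38714: Q = 45.573.
dQ/dM = 29.21/M = 0.000754507 at this income.
η = (dQ/dM)·(M/Q) = 0.000754507 × (38714/45.573) = 0.64.

0.64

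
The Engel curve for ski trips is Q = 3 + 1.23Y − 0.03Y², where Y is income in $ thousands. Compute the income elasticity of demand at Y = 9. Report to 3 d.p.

At Y = 9: Q = 11.6400.
dQ/dY = 1.23 − 0.06Y = 0.69000.
η = (dQ/dY)·(Y/Q) = 0.69000 × (9/11.6400) = 0.534.

0.534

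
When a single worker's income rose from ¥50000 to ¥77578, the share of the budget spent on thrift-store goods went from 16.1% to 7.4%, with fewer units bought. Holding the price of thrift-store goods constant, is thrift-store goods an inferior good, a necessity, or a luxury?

inferior good

Quantity demanded falls as income rises, so η < 0.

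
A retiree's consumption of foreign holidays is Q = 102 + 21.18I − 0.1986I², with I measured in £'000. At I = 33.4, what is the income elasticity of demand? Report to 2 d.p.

At I = 33.4: Q = 587.8618.
dQ/dI = 21.18 − 0.3972I = 7.91352.
η = (dQ/dI)·(I/Q) = 7.91352 × (33.4/587.8618) = 0.45.

0.45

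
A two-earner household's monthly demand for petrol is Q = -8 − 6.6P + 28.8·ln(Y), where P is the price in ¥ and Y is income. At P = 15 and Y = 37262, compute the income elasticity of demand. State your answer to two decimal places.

0.15

At P = 15, Y = 37262: Q = 196.141.
Holding P constant, ∂Q/∂Y = 28.8/Y = 0.000772905.
η_Y = (∂Q/∂Y)·(Y/Q) = 0.000772905 × (37262/196.141) = 0.15.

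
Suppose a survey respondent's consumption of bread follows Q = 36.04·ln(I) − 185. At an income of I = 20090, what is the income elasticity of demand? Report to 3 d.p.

At I = 20090: Q = 172.084.
dQ/dI = 36.04/I = 0.00179393 at this income.
η = (dQ/dI)·(I/Q) = 0.00179393 × (20090/172.084) = 0.209.

0.209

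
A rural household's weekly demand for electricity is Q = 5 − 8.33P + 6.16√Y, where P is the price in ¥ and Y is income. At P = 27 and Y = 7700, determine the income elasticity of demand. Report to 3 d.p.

At P = 27, Y = 7700: Q = 320.628.
Holding P constant, ∂Q/∂Y = 6.16/(2√Y) = 0.0350999.
η_Y = (∂Q/∂Y)·(Y/Q) = 0.0350999 × (7700/320.628) = 0.843.

0.843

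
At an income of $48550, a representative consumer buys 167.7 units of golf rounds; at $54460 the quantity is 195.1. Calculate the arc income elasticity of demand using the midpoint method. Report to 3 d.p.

1.316

ΔQ = 195.1 − 167.7 = 27.4; midpoint Q̄ = (167.7 + 195.1)/2 = 181.4.
ΔI = 54460 − 48550 = 5910; midpoint Ī = (48550 + 54460)/2 = 51505.
η = (ΔQ/Q̄) ÷ (ΔI/Ī) = (27.4/181.4) ÷ (5910/51505) = 1.316.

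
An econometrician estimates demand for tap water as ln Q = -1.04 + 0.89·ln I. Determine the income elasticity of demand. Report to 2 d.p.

0.89

In a log-linear demand, the coefficient on ln I is the income elasticity.
So η = 0.89.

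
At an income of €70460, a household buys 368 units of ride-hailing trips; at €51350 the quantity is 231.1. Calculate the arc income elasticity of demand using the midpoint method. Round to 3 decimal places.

1.457

ΔQ = 231.1 − 368 = -136.9; midpoint Q̄ = (368 + 231.1)/2 = 299.55.
ΔI = 51350 − 70460 = -19110; midpoint Ī = (70460 + 51350)/2 = 60905.
η = (ΔQ/Q̄) ÷ (ΔI/Ī) = (-136.9/299.55) ÷ (-19110/60905) = 1.457.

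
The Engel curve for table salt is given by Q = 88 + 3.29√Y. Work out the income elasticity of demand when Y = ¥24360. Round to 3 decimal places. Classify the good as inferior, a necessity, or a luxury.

At Y = 24360: Q = 601.493.
dQ/dY = 3.29/(2√Y) = 0.0105397 at this income.
η = (dQ/dY)·(Y/Q) = 0.0105397 × (24360/601.493) = 0.427.
Since 0 < η < 1, the good is a necessity.

0.427 (necessity)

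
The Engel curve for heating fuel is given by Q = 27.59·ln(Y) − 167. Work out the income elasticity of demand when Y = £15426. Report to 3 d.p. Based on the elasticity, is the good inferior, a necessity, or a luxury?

At Y = 15426: Q = 99.073.
dQ/dY = 27.59/Y = 0.00178854 at this income.
η = (dQ/dY)·(Y/Q) = 0.00178854 × (15426/99.073) = 0.278.
Since 0 < η < 1, the good is a necessity.

0.278 (necessity)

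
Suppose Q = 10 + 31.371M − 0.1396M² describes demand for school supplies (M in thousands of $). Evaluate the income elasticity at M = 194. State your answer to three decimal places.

At M = 194: Q = 841.9884.
dQ/dM = 31.371 − 0.2792M = -22.79380.
η = (dQ/dM)·(M/Q) = -22.79380 × (194/841.9884) = -5.252.

-5.252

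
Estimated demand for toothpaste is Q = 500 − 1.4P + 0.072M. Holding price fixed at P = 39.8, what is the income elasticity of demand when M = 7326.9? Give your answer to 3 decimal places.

0.543

At P = 39.8, M = 7326.9: Q = 971.817.
Holding P constant, ∂Q/∂M = 0.072.
η_M = (∂Q/∂M)·(M/Q) = 0.072 × (7326.9/971.817) = 0.543.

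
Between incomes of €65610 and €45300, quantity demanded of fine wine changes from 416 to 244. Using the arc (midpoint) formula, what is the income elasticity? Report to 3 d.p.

1.423

ΔQ = 244 − 416 = -172; midpoint Q̄ = (416 + 244)/2 = 330.
ΔI = 45300 − 65610 = -20310; midpoint Ī = (65610 + 45300)/2 = 55455.
η = (ΔQ/Q̄) ÷ (ΔI/Ī) = (-172/330) ÷ (-20310/55455) = 1.423.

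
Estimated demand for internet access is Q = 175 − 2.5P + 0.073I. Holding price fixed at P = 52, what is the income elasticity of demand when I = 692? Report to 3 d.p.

At P = 52, I = 692: Q = 95.516.
Holding P constant, ∂Q/∂I = 0.073.
η_I = (∂Q/∂I)·(I/Q) = 0.073 × (692/95.516) = 0.529.

0.529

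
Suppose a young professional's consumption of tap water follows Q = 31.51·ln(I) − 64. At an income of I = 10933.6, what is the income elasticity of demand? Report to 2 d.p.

At I = 10933.6: Q = 229.030.
dQ/dI = 31.51/I = 0.00288194 at this income.
η = (dQ/dI)·(I/Q) = 0.00288194 × (10933.6/229.030) = 0.14.

0.14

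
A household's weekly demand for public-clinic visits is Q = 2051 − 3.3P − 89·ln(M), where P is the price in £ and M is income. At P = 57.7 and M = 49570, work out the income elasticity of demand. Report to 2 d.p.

-0.10

At P = 57.7, M = 49570: Q = 898.398.
Holding P constant, ∂Q/∂M = -89/M = -0.00179544.
η_M = (∂Q/∂M)·(M/Q) = -0.00179544 × (49570/898.398) = -0.10.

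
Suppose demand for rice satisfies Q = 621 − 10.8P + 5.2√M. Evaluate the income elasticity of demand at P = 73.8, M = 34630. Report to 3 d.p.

0.611

At P = 73.8, M = 34630: Q = 791.635.
Holding P constant, ∂Q/∂M = 5.2/(2√M) = 0.0139716.
η_M = (∂Q/∂M)·(M/Q) = 0.0139716 × (34630/791.635) = 0.611.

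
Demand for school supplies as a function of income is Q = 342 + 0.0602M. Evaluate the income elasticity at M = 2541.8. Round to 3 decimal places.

0.309

At M = 2541.8: Q = 495.016.
dQ/dM = 0.0602.
η = (dQ/dM)·(M/Q) = 0.0602 × (2541.8/495.016) = 0.309.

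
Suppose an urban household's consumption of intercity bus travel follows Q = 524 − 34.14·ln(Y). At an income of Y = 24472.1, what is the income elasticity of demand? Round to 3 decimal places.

-0.191

At Y = 24472.1: Q = 179.005.
dQ/dY = -34.14/Y = -0.00139506 at this income.
η = (dQ/dY)·(Y/Q) = -0.00139506 × (24472.1/179.005) = -0.191.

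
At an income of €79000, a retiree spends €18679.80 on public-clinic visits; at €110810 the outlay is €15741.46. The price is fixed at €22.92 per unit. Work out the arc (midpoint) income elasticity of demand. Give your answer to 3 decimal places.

With a constant price, Q₁ = 18679.80/22.92 = 815.000 and Q₂ = 15741.46/22.92 = 686.800 (equivalently, work directly with expenditure since P cancels).
Midpoint %ΔQ = (15741.46 − 18679.80)/17210.63 = -0.17073; midpoint %ΔI = (110810 − 79000)/94905 = 0.33518.
η = -0.17073 / 0.33518 = -0.509.

-0.509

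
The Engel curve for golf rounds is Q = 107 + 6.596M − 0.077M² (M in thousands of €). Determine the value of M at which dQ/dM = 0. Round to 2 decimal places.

42.83

dQ/dM = 6.596 − 0.154M.
The good is inferior where dQ/dM < 0. Setting dQ/dM = 0 gives M = 6.596 / 0.154 = 42.83.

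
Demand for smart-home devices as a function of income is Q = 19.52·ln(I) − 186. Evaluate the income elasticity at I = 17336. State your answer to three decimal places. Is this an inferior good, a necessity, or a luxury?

4.313 (luxury)

At I = 17336: Q = 4.526.
dQ/dI = 19.52/I = 0.00112598 at this income.
η = (dQ/dI)·(I/Q) = 0.00112598 × (17336/4.526) = 4.313.
Since η > 1, the good is a luxury.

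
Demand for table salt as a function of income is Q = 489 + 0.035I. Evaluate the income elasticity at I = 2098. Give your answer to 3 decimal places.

0.131

At I = 2098: Q = 562.430.
dQ/dI = 0.035.
η = (dQ/dI)·(I/Q) = 0.035 × (2098/562.430) = 0.131.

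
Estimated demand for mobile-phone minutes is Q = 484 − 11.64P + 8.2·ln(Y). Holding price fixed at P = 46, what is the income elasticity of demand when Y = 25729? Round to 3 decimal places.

0.258

At P = 46, Y = 25729: Q = 31.834.
Holding P constant, ∂Q/∂Y = 8.2/Y = 0.000318707.
η_Y = (∂Q/∂Y)·(Y/Q) = 0.000318707 × (25729/31.834) = 0.258.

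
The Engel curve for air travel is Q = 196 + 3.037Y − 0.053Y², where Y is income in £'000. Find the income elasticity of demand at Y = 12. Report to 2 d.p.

At Y = 12: Q = 224.8120.
dQ/dY = 3.037 − 0.106Y = 1.76500.
η = (dQ/dY)·(Y/Q) = 1.76500 × (12/224.8120) = 0.09.

0.09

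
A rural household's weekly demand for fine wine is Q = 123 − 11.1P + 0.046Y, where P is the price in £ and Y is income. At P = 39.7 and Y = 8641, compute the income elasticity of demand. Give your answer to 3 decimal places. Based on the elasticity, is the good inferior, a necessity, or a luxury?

At P = 39.7, Y = 8641: Q = 79.816.
Holding P constant, ∂Q/∂Y = 0.046.
η_Y = (∂Q/∂Y)·(Y/Q) = 0.046 × (8641/79.816) = 4.980.
Since η > 1, this is a luxury.

4.980 (luxury)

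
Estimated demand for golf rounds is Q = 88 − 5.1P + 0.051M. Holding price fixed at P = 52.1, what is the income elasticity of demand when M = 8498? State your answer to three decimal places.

At P = 52.1, M = 8498: Q = 255.688.
Holding P constant, ∂Q/∂M = 0.051.
η_M = (∂Q/∂M)·(M/Q) = 0.051 × (8498/255.688) = 1.695.

1.695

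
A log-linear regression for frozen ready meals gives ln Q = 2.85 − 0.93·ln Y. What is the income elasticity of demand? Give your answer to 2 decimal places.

-0.93

In a log-linear demand, the coefficient on ln Y is the income elasticity.
So η = -0.93.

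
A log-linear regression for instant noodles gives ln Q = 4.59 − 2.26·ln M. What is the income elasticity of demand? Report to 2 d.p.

In a log-linear demand, the coefficient on ln M is the income elasticity.
So η = -2.26.

-2.26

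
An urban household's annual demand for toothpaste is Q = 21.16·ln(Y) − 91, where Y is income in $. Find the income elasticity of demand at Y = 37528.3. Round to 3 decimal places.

At Y = 37528.3: Q = 131.875.
dQ/dY = 21.16/Y = 0.000563841 at this income.
η = (dQ/dY)·(Y/Q) = 0.000563841 × (37528.3/131.875) = 0.160.

0.160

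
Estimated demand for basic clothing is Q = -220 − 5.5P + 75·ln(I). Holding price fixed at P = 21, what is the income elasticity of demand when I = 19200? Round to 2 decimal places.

At P = 21, I = 19200: Q = 404.200.
Holding P constant, ∂Q/∂I = 75/I = 0.00390625.
η_I = (∂Q/∂I)·(I/Q) = 0.00390625 × (19200/404.200) = 0.19.

0.19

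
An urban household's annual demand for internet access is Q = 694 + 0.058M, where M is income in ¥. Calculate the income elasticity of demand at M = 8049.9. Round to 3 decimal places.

At M = 8049.9: Q = 1160.894.
dQ/dM = 0.058.
η = (dQ/dM)·(M/Q) = 0.058 × (8049.9/1160.894) = 0.402.

0.402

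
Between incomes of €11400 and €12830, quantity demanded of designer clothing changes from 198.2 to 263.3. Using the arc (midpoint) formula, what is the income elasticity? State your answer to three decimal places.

2.390

ΔQ = 263.3 − 198.2 = 65.1; midpoint Q̄ = (198.2 + 263.3)/2 = 230.75.
ΔI = 12830 − 11400 = 1430; midpoint Ī = (11400 + 12830)/2 = 12115.
η = (ΔQ/Q̄) ÷ (ΔI/Ī) = (65.1/230.75) ÷ (1430/12115) = 2.390.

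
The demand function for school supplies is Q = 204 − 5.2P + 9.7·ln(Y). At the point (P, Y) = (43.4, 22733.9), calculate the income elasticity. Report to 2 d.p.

0.13

At P = 43.4, Y = 22733.9: Q = 75.627.
Holding P constant, ∂Q/∂Y = 9.7/Y = 0.000426676.
η_Y = (∂Q/∂Y)·(Y/Q) = 0.000426676 × (22733.9/75.627) = 0.13.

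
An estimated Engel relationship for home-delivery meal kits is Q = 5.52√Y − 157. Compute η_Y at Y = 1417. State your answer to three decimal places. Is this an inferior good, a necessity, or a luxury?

At Y = 1417: Q = 50.790.
dQ/dY = 5.52/(2√Y) = 0.0733203 at this income.
η = (dQ/dY)·(Y/Q) = 0.0733203 × (1417/50.790) = 2.046.
Since η > 1, the good is a luxury.

2.046 (luxury)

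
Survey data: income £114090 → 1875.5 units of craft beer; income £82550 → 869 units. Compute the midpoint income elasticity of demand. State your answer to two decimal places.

ΔQ = 869 − 1875.5 = -1006.5; midpoint Q̄ = (1875.5 + 869)/2 = 1372.25.
ΔI = 82550 − 114090 = -31540; midpoint Ī = (114090 + 82550)/2 = 98320.
η = (ΔQ/Q̄) ÷ (ΔI/Ī) = (-1006.5/1372.25) ÷ (-31540/98320) = 2.29.

2.29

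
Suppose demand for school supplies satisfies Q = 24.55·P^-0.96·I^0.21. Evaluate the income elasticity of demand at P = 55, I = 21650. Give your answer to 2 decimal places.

For a multiplicative demand Q = A·P^α·I^β, the income elasticity is β everywhere.
Here β = 0.21, so η = 0.21.

0.21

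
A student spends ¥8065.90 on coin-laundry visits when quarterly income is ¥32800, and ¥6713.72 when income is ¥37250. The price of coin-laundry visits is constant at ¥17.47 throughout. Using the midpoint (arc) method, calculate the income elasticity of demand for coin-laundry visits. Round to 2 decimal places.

-1.44

With a constant price, Q₁ = 8065.90/17.47 = 461.700 and Q₂ = 6713.72/17.47 = 384.300 (equivalently, work directly with expenditure since P cancels).
Midpoint %ΔQ = (6713.72 − 8065.90)/7389.81 = -0.18298; midpoint %ΔI = (37250 − 32800)/35025 = 0.12705.
η = -0.18298 / 0.12705 = -1.44.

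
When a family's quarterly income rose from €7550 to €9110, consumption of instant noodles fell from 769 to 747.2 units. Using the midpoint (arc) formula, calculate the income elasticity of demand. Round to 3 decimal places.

-0.154

ΔQ = 747.2 − 769 = -21.8; midpoint Q̄ = (769 + 747.2)/2 = 758.1.
ΔI = 9110 − 7550 = 1560; midpoint Ī = (7550 + 9110)/2 = 8330.
η = (ΔQ/Q̄) ÷ (ΔI/Ī) = (-21.8/758.1) ÷ (1560/8330) = -0.154.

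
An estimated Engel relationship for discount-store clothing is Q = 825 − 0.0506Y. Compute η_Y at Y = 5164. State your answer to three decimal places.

-0.464

At Y = 5164: Q = 563.702.
dQ/dY = −0.0506.
η = (dQ/dY)·(Y/Q) = -0.0506 × (5164/563.702) = -0.464.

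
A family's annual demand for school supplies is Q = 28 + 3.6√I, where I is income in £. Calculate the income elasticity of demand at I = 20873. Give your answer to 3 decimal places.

At I = 20873: Q = 548.110.
dQ/dI = 3.6/(2√I) = 0.0124589 at this income.
η = (dQ/dI)·(I/Q) = 0.0124589 × (20873/548.110) = 0.474.

0.474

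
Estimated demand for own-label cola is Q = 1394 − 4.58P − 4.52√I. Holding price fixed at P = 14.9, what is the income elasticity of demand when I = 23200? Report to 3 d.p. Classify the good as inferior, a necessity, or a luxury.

-0.540 (inferior good)

At P = 14.9, I = 23200: Q = 637.292.
Holding P constant, ∂Q/∂I = -4.52/(2√I) = -0.0148376.
η_I = (∂Q/∂I)·(I/Q) = -0.0148376 × (23200/637.292) = -0.540.
Since η < 0, this is an inferior good.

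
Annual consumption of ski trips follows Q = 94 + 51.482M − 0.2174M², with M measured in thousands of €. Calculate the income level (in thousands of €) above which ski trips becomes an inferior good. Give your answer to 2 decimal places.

118.40

dQ/dM = 51.482 − 0.4348M.
The good is inferior where dQ/dM < 0. Setting dQ/dM = 0 gives M = 51.482 / 0.4348 = 118.40.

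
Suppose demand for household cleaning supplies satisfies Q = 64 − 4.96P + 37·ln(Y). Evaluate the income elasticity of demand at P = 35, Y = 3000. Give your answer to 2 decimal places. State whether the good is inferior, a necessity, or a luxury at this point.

0.20 (necessity)

At P = 35, Y = 3000: Q = 186.636.
Holding P constant, ∂Q/∂Y = 37/Y = 0.0123333.
η_Y = (∂Q/∂Y)·(Y/Q) = 0.0123333 × (3000/186.636) = 0.20.
Since 0 < η < 1, this is a necessity.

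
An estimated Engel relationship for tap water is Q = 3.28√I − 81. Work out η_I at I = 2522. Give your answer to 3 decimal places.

At I = 2522: Q = 83.720.
dQ/dI = 3.28/(2√I) = 0.0326566 at this income.
η = (dQ/dI)·(I/Q) = 0.0326566 × (2522/83.720) = 0.984.

0.984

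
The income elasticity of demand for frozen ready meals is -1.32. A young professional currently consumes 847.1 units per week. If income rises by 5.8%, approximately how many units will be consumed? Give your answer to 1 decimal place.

%ΔQ ≈ η × %ΔI = -1.32 × 5.8% = -7.656%.
New Q ≈ 847.1 × (1 − 0.07656) = 782.2.

782.2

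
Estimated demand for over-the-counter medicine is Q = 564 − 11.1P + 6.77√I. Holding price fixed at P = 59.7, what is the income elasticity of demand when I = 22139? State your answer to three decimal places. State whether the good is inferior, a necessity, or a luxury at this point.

0.554 (necessity)

At P = 59.7, I = 22139: Q = 908.650.
Holding P constant, ∂Q/∂I = 6.77/(2√I) = 0.0227499.
η_I = (∂Q/∂I)·(I/Q) = 0.0227499 × (22139/908.650) = 0.554.
Since 0 < η < 1, this is a necessity.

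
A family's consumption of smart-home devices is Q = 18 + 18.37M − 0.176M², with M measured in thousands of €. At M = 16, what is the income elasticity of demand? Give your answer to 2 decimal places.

At M = 16: Q = 266.8640.
dQ/dM = 18.37 − 0.352M = 12.73800.
η = (dQ/dM)·(M/Q) = 12.73800 × (16/266.8640) = 0.76.

0.76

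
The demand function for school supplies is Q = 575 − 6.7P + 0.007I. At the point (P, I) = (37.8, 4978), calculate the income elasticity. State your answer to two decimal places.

At P = 37.8, I = 4978: Q = 356.586.
Holding P constant, ∂Q/∂I = 0.007.
η_I = (∂Q/∂I)·(I/Q) = 0.007 × (4978/356.586) = 0.10.

0.10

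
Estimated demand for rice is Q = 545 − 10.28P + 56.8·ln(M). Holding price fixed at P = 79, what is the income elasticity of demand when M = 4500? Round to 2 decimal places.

0.27

At P = 79, M = 4500: Q = 210.672.
Holding P constant, ∂Q/∂M = 56.8/M = 0.0126222.
η_M = (∂Q/∂M)·(M/Q) = 0.0126222 × (4500/210.672) = 0.27.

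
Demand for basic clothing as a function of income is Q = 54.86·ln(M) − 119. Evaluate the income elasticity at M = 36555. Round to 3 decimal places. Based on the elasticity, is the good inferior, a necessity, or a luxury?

At M = 36555: Q = 457.391.
dQ/dM = 54.86/M = 0.00150075 at this income.
η = (dQ/dM)·(M/Q) = 0.00150075 × (36555/457.391) = 0.120.
Since 0 < η < 1, the good is a necessity.

0.120 (necessity)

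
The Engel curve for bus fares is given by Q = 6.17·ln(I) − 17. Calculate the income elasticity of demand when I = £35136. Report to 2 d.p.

0.13

At I = 35136: Q = 47.581.
dQ/dI = 6.17/I = 0.000175603 at this income.
η = (dQ/dI)·(I/Q) = 0.000175603 × (35136/47.581) = 0.13.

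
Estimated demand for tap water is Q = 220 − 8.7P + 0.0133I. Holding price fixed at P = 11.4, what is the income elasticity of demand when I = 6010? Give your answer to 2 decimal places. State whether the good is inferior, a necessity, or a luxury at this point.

0.40 (necessity)

At P = 11.4, I = 6010: Q = 200.753.
Holding P constant, ∂Q/∂I = 0.0133.
η_I = (∂Q/∂I)·(I/Q) = 0.0133 × (6010/200.753) = 0.40.
Since 0 < η < 1, this is a necessity.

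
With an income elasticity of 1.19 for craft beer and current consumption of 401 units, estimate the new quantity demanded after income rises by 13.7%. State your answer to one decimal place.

%ΔQ ≈ η × %ΔI = 1.19 × 13.7% = 16.303%.
New Q ≈ 401 × (1 + 0.16303) = 466.4.

466.4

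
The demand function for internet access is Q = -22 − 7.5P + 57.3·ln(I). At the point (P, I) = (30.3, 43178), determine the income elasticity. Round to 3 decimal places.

At P = 30.3, I = 43178: Q = 362.318.
Holding P constant, ∂Q/∂I = 57.3/I = 0.00132706.
η_I = (∂Q/∂I)·(I/Q) = 0.00132706 × (43178/362.318) = 0.158.

0.158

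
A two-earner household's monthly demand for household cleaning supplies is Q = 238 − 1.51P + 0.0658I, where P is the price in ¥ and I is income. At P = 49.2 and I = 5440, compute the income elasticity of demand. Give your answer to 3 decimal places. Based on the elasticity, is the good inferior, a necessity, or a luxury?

At P = 49.2, I = 5440: Q = 521.660.
Holding P constant, ∂Q/∂I = 0.0658.
η_I = (∂Q/∂I)·(I/Q) = 0.0658 × (5440/521.660) = 0.686.
Since 0 < η < 1, this is a necessity.

0.686 (necessity)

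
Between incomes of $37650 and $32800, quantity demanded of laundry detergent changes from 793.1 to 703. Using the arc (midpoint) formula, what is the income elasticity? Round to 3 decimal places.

0.875

ΔQ = 703 − 793.1 = -90.1; midpoint Q̄ = (793.1 + 703)/2 = 748.05.
ΔI = 32800 − 37650 = -4850; midpoint Ī = (37650 + 32800)/2 = 35225.
η = (ΔQ/Q̄) ÷ (ΔI/Ī) = (-90.1/748.05) ÷ (-4850/35225) = 0.875.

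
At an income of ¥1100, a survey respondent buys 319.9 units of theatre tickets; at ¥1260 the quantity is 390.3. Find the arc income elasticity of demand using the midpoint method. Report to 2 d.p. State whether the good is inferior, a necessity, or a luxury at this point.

1.46 (luxury)

ΔQ = 390.3 − 319.9 = 70.4; midpoint Q̄ = (319.9 + 390.3)/2 = 355.1.
ΔI = 1260 − 1100 = 160; midpoint Ī = (1100 + 1260)/2 = 1180.
η = (ΔQ/Q̄) ÷ (ΔI/Ī) = (70.4/355.1) ÷ (160/1180) = 1.46.
η > 1 ⇒ luxury.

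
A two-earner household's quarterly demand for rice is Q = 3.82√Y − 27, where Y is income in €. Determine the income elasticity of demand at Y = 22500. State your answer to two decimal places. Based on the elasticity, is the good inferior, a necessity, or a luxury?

0.52 (necessity)

At Y = 22500: Q = 546.000.
dQ/dY = 3.82/(2√Y) = 0.0127333 at this income.
η = (dQ/dY)·(Y/Q) = 0.0127333 × (22500/546.000) = 0.52.
Since 0 < η < 1, the good is a necessity.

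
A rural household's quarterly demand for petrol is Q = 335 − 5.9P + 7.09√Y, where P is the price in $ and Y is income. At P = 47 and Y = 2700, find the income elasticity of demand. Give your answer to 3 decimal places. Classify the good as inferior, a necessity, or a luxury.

At P = 47, Y = 2700: Q = 426.107.
Holding P constant, ∂Q/∂Y = 7.09/(2√Y) = 0.0682236.
η_Y = (∂Q/∂Y)·(Y/Q) = 0.0682236 × (2700/426.107) = 0.432.
Since 0 < η < 1, this is a necessity.

0.432 (necessity)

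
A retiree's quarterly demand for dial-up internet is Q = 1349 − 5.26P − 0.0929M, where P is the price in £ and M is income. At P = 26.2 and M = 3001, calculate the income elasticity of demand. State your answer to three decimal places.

-0.299

At P = 26.2, M = 3001: Q = 932.395.
Holding P constant, ∂Q/∂M = −0.0929.
η_M = (∂Q/∂M)·(M/Q) = -0.0929 × (3001/932.395) = -0.299.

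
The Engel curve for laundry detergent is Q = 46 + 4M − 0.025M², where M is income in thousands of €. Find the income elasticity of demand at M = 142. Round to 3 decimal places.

-4.005

At M = 142: Q = 109.9000.
dQ/dM = 4 − 0.05M = -3.10000.
η = (dQ/dM)·(M/Q) = -3.10000 × (142/109.9000) = -4.005.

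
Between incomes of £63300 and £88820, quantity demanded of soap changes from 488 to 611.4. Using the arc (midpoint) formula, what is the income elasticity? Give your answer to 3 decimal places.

ΔQ = 611.4 − 488 = 123.4; midpoint Q̄ = (488 + 611.4)/2 = 549.7.
ΔI = 88820 − 63300 = 25520; midpoint Ī = (63300 + 88820)/2 = 76060.
η = (ΔQ/Q̄) ÷ (ΔI/Ī) = (123.4/549.7) ÷ (25520/76060) = 0.669.

0.669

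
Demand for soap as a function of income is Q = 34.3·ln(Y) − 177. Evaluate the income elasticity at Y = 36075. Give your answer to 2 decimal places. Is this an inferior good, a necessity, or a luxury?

At Y = 36075: Q = 182.922.
dQ/dY = 34.3/Y = 0.000950797 at this income.
η = (dQ/dY)·(Y/Q) = 0.000950797 × (36075/182.922) = 0.19.
Since 0 < η < 1, the good is a necessity.

0.19 (necessity)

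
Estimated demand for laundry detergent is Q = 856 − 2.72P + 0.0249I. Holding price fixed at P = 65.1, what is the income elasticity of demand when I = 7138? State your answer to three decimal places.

0.207

At P = 65.1, I = 7138: Q = 856.664.
Holding P constant, ∂Q/∂I = 0.0249.
η_I = (∂Q/∂I)·(I/Q) = 0.0249 × (7138/856.664) = 0.207.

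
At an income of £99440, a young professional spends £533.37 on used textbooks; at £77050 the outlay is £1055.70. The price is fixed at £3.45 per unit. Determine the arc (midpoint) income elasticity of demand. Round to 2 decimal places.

With a constant price, Q₁ = 533.37/3.45 = 154.600 and Q₂ = 1055.70/3.45 = 306.000 (equivalently, work directly with expenditure since P cancels).
Midpoint %ΔQ = (1055.70 − 533.37)/794.54 = 0.65740; midpoint %ΔI = (77050 − 99440)/88245 = -0.25373.
η = 0.65740 / -0.25373 = -2.59.

-2.59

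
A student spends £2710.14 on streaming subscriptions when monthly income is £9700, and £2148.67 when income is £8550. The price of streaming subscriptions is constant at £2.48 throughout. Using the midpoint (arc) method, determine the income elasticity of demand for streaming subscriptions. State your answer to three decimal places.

1.834

With a constant price, Q₁ = 2710.14/2.48 = 1092.798 and Q₂ = 2148.67/2.48 = 866.399 (equivalently, work directly with expenditure since P cancels).
Midpoint %ΔQ = (2148.67 − 2710.14)/2429.40 = -0.23111; midpoint %ΔI = (8550 − 9700)/9125 = -0.12603.
η = -0.23111 / -0.12603 = 1.834.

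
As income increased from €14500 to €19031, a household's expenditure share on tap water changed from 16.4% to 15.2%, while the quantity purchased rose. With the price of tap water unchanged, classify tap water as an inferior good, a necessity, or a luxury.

necessity

Quantity rises but the budget share falls as income rises, so 0 < η < 1.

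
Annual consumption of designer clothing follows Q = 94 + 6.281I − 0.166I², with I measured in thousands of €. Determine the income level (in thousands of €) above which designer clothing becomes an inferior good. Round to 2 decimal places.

dQ/dI = 6.281 − 0.332I.
The good is inferior where dQ/dI < 0. Setting dQ/dI = 0 gives I = 6.281 / 0.332 = 18.92.

18.92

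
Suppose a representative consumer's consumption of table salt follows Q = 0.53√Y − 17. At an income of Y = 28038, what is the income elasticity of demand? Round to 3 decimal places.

0.618

At Y = 28038: Q = 71.746.
dQ/dY = 0.53/(2√Y) = 0.0015826 at this income.
η = (dQ/dY)·(Y/Q) = 0.0015826 × (28038/71.746) = 0.618.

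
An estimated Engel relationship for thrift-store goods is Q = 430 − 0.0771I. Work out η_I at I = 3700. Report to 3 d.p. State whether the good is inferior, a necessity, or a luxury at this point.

-1.971 (inferior good)

At I = 3700: Q = 144.730.
dQ/dI = −0.0771.
η = (dQ/dI)·(I/Q) = -0.0771 × (3700/144.730) = -1.971.
Since η < 0, the good is an inferior good.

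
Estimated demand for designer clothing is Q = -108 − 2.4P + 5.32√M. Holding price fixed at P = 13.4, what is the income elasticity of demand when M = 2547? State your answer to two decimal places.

1.05

At P = 13.4, M = 2547: Q = 128.329.
Holding P constant, ∂Q/∂M = 5.32/(2√M) = 0.0527069.
η_M = (∂Q/∂M)·(M/Q) = 0.0527069 × (2547/128.329) = 1.05.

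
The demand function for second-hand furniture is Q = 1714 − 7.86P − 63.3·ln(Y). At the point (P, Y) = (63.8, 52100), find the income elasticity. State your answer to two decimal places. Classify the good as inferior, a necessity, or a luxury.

At P = 63.8, Y = 52100: Q = 525.036.
Holding P constant, ∂Q/∂Y = -63.3/Y = -0.00121497.
η_Y = (∂Q/∂Y)·(Y/Q) = -0.00121497 × (52100/525.036) = -0.12.
Since η < 0, this is an inferior good.

-0.12 (inferior good)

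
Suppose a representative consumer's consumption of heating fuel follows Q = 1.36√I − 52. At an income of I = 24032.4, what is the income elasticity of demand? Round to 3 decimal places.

At I = 24032.4: Q = 158.832.
dQ/dI = 1.36/(2√I) = 0.00438642 at this income.
η = (dQ/dI)·(I/Q) = 0.00438642 × (24032.4/158.832) = 0.664.

0.664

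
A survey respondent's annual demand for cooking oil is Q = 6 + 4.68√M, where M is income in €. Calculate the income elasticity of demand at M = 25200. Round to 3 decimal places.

At M = 25200: Q = 748.927.
dQ/dM = 4.68/(2√M) = 0.0147406 at this income.
η = (dQ/dM)·(M/Q) = 0.0147406 × (25200/748.927) = 0.496.

0.496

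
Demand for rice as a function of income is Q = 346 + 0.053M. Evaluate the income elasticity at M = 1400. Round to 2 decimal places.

At M = 1400: Q = 420.200.
dQ/dM = 0.053.
η = (dQ/dM)·(M/Q) = 0.053 × (1400/420.200) = 0.18.

0.18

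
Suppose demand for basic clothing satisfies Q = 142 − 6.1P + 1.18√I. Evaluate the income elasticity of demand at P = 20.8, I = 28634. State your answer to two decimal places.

At P = 20.8, I = 28634: Q = 214.795.
Holding P constant, ∂Q/∂I = 1.18/(2√I) = 0.00348667.
η_I = (∂Q/∂I)·(I/Q) = 0.00348667 × (28634/214.795) = 0.46.

0.46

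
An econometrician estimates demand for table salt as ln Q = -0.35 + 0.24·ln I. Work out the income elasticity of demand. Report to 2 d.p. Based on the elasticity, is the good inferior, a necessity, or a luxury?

In a log-linear demand, the coefficient on ln I is the income elasticity.
So η = 0.24.
0 < η < 1 ⇒ necessity.

0.24 (necessity)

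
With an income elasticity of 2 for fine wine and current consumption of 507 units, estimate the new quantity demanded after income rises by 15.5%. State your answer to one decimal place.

664.2

%ΔQ ≈ η × %ΔI = 2 × 15.5% = 31%.
New Q ≈ 507 × (1 + 0.31) = 664.2.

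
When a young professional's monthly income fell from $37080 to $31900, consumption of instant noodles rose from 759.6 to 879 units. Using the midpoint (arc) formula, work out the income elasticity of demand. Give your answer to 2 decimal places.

ΔQ = 879 − 759.6 = 119.4; midpoint Q̄ = (759.6 + 879)/2 = 819.3.
ΔI = 31900 − 37080 = -5180; midpoint Ī = (37080 + 31900)/2 = 34490.
η = (ΔQ/Q̄) ÷ (ΔI/Ī) = (119.4/819.3) ÷ (-5180/34490) = -0.97.

-0.97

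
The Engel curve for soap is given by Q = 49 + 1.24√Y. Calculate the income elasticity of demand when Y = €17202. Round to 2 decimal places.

At Y = 17202: Q = 211.634.
dQ/dY = 1.24/(2√Y) = 0.00472718 at this income.
η = (dQ/dY)·(Y/Q) = 0.00472718 × (17202/211.634) = 0.38.

0.38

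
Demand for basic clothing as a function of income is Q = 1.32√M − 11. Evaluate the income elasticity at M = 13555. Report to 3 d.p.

At M = 13555: Q = 142.682.
dQ/dM = 1.32/(2√M) = 0.00566884 at this income.
η = (dQ/dM)·(M/Q) = 0.00566884 × (13555/142.682) = 0.539.

0.539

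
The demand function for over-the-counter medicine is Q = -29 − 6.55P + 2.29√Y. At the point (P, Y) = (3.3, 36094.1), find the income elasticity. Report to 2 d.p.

0.57

At P = 3.3, Y = 36094.1: Q = 384.449.
Holding P constant, ∂Q/∂Y = 2.29/(2√Y) = 0.00602681.
η_Y = (∂Q/∂Y)·(Y/Q) = 0.00602681 × (36094.1/384.449) = 0.57.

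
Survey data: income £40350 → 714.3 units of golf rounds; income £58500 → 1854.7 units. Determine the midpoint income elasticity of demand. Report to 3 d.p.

2.418

ΔQ = 1854.7 − 714.3 = 1140.4; midpoint Q̄ = (714.3 + 1854.7)/2 = 1284.5.
ΔI = 58500 − 40350 = 18150; midpoint Ī = (40350 + 58500)/2 = 49425.
η = (ΔQ/Q̄) ÷ (ΔI/Ī) = (1140.4/1284.5) ÷ (18150/49425) = 2.418.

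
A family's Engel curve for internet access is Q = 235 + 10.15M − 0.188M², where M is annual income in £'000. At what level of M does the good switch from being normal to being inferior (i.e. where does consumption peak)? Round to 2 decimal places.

dQ/dM = 10.15 − 0.376M.
The good is inferior where dQ/dM < 0. Setting dQ/dM = 0 gives M = 10.15 / 0.376 = 26.99.

26.99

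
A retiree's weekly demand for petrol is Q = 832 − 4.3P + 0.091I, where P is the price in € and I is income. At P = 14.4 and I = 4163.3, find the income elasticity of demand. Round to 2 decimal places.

0.33

At P = 14.4, I = 4163.3: Q = 1148.940.
Holding P constant, ∂Q/∂I = 0.091.
η_I = (∂Q/∂I)·(I/Q) = 0.091 × (4163.3/1148.940) = 0.33.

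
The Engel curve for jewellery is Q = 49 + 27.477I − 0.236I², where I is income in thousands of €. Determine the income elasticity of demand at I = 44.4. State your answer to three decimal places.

At I = 44.4: Q = 803.7378.
dQ/dI = 27.477 − 0.472I = 6.52020.
η = (dQ/dI)·(I/Q) = 6.52020 × (44.4/803.7378) = 0.360.

0.360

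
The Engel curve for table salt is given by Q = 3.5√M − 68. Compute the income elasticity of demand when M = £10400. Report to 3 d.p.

0.618

At M = 10400: Q = 288.931.
dQ/dM = 3.5/(2√M) = 0.0171602 at this income.
η = (dQ/dM)·(M/Q) = 0.0171602 × (10400/288.931) = 0.618.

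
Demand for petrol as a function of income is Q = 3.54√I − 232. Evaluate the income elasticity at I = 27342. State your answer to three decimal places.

At I = 27342: Q = 353.354.
dQ/dI = 3.54/(2√I) = 0.0107043 at this income.
η = (dQ/dI)·(I/Q) = 0.0107043 × (27342/353.354) = 0.828.

0.828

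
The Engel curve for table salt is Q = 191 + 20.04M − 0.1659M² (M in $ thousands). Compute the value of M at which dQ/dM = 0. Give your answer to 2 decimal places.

60.40

dQ/dM = 20.04 − 0.3318M.
The good is inferior where dQ/dM < 0. Setting dQ/dM = 0 gives M = 20.04 / 0.3318 = 60.40.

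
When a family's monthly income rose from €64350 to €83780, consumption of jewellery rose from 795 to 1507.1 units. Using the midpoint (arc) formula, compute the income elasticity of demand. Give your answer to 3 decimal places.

2.358

ΔQ = 1507.1 − 795 = 712.1; midpoint Q̄ = (795 + 1507.1)/2 = 1151.05.
ΔI = 83780 − 64350 = 19430; midpoint Ī = (64350 + 83780)/2 = 74065.
η = (ΔQ/Q̄) ÷ (ΔI/Ī) = (712.1/1151.05) ÷ (19430/74065) = 2.358.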